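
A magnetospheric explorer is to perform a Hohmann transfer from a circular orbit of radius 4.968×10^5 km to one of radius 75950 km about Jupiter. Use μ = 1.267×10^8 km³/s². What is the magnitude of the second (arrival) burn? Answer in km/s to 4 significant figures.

The Hohmann ellipse has a_t = (r₁ + r₂)/2 = 2.86375×10^5 km.
Circular speed at r = 75950 km: v_c = √(μ/r) = 40.844 km/s.
Vis-viva on the transfer ellipse at r = 75950 km gives v_t = √[μ(2/r − 1/a_t)] = 53.796 km/s.
Δv₂ = |v_t − v_c| = |53.796 − 40.844| = 12.95 km/s.

Δv₂ = 12.95 km/s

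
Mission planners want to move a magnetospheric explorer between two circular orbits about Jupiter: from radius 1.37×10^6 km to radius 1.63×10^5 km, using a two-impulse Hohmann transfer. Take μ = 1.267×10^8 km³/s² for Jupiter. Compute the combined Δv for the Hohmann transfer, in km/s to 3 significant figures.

Δv = 14.6 km/s

Semi-major axis of the transfer orbit: a_t = (1.370×10^6 + 1.630×10^5)/2 = 7.665×10^5 km.
At r₁ the circular-orbit speed is v₁ = √(μ/r₁) = 9.617 km/s.
Transfer-orbit speed at r₁ (vis-viva equation): v_a = √[μ(2/r₁ − 1/a_t)] = 4.435 km/s.
First burn Δv₁ = |v_a − v₁| = 5.1820 km/s.
Circular speed at r₂: v₂ = √(μ/r₂) = 27.8801 km/s.
Transfer-orbit speed at r₂: v_p = √[μ(2/r₂ − 1/a_t)] = 37.2734 km/s.
Second burn Δv₂ = |v₂ − v_p| = 9.3933 km/s.
Δv = Δv₁ + Δv₂ = 5.1820 + 9.3933 = 14.58 km/s.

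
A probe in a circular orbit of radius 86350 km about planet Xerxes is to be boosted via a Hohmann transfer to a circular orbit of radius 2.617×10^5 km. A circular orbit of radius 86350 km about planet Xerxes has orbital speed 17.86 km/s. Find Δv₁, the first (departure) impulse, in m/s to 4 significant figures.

Δv₁ = 4042 m/s

From the circular-orbit relation v² = μ/r at r = 86350 km: μ = v²r = (17.86)² × 86350 = 2.75439×10^7 km³/s².
The Hohmann ellipse has a_t = (r₁ + r₂)/2 = 1.74025×10^5 km.
On the circular orbit at r = 86350 km, v_c = √(μ/r) = 17.860 km/s.
Transfer-orbit speed at the same r (vis-viva, a = a_t): v_t = √[μ(2/r − 1/a_t)] = 21.902 km/s.
Δv₁ = |v_t − v_c| = |21.902 − 17.860| = 4.042 km/s.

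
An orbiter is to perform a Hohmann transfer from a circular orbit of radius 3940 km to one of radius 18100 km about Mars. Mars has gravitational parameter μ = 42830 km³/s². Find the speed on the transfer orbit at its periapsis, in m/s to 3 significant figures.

The Hohmann ellipse has a_t = (r₁ + r₂)/2 = 11020 km.
The periapsis of the transfer ellipse is at r = 3940 km.
From the vis-viva equation, v = √[μ(2/r − 1/a_t)] = 4.225 km/s.

v = 4230 m/s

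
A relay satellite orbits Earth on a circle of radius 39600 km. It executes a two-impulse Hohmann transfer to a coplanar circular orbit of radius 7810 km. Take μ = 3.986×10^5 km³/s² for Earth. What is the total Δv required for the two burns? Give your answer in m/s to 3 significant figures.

Δv = 3440 m/s

The Hohmann ellipse has a_t = (r₁ + r₂)/2 = 23705 km.
At r₁ the circular-orbit speed is v₁ = √(μ/r₁) = 3.17264 km/s.
On the transfer ellipse at r₁, vis-viva gives v_a = √[μ(2/r₁ − 1/a_t)] = 1.82107 km/s.
First burn Δv₁ = |v_a − v₁| = 1.3516 km/s.
Circular speed at r₂: v₂ = √(μ/r₂) = 7.1440 km/s.
Transfer-orbit speed at r₂: v_p = √[μ(2/r₂ − 1/a_t)] = 9.2336 km/s.
Second burn Δv₂ = |v₂ − v_p| = 2.0896 km/s.
Total Δv = Δv₁ + Δv₂ = 3.441 km/s.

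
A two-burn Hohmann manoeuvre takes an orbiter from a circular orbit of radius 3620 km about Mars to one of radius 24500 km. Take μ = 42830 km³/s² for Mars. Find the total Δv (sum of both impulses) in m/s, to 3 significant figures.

Δv = 1750 m/s

The Hohmann ellipse has a_t = (r₁ + r₂)/2 = 14060 km.
At r₁ the circular-orbit speed is v₁ = √(μ/r₁) = 3.440 km/s.
Transfer-orbit speed at r₁ (vis-viva equation): v_p = √[μ(2/r₁ − 1/a_t)] = 4.541 km/s.
First burn Δv₁ = |v_p − v₁| = 1.101 km/s.
Circular speed at r₂: v₂ = √(μ/r₂) = 1.3222 km/s.
Transfer-orbit speed at r₂: v_a = √[μ(2/r₂ − 1/a_t)] = 0.67089 km/s.
Second burn Δv₂ = |v₂ − v_a| = 0.6513 km/s.
Δv = Δv₁ + Δv₂ = 1.101 + 0.6513 = 1.752 km/s.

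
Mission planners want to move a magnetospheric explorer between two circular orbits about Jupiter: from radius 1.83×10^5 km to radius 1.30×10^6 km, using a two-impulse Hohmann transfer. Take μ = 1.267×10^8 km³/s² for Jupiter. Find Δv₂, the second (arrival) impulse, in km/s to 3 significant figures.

Δv₂ = 4.97 km/s

Transfer-ellipse semi-major axis a_t = (r₁ + r₂)/2 = (1.830×10^5 + 1.300×10^6)/2 = 7.415×10^5 km.
On the circular orbit at r = 1.300×10^6 km, v_c = √(μ/r) = 9.872 km/s.
Transfer-orbit speed at the same r (vis-viva, a = a_t): v_t = √[μ(2/r − 1/a_t)] = 4.904 km/s.
Δv₂ = |v_t − v_c| = |4.904 − 9.872| = 4.968 km/s.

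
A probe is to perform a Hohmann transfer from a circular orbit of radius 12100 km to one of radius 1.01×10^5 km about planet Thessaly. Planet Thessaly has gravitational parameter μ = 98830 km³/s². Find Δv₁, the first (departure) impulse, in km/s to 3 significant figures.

Semi-major axis of the transfer orbit: a_t = (12100 + 1.010×10^5)/2 = 56550 km.
Circular speed at r = 12100 km: v_c = √(μ/r) = 2.8579 km/s.
Vis-viva on the transfer ellipse at r = 12100 km gives v_t = √[μ(2/r − 1/a_t)] = 3.8194 km/s.
Δv₁ = |v_t − v_c| = |3.8194 − 2.8579| = 0.9615 km/s.

Δv₁ = 0.961 km/s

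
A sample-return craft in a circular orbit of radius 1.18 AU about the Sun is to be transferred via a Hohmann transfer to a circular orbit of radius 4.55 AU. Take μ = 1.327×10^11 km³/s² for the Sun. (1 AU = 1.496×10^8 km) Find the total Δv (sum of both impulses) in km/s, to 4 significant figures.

Δv = 12.14 km/s

In km: r₁ = 1.18 × 1.496×10^8 = 1.76528×10^8 km; r₂ = 4.55 × 1.496×10^8 = 6.8068×10^8 km.
Transfer-ellipse semi-major axis a_t = (r₁ + r₂)/2 = (1.76528×10^8 + 6.8068×10^8)/2 = 4.28604×10^8 km.
Circular speed at r₁: v₁ = √(μ/r₁) = √(1.327×10^11/1.76528×10^8) = 27.418 km/s.
On the transfer ellipse at r₁, vis-viva equation gives v_p = √[μ(2/r₁ − 1/a_t)] = 34.552 km/s.
First burn Δv₁ = |v_p − v₁| = 7.134 km/s.
At r₂, v₂ = √(μ/r₂) = 13.963 km/s.
Transfer-orbit speed at r₂: v_a = √[μ(2/r₂ − 1/a_t)] = 8.9607 km/s.
Second burn Δv₂ = |v₂ − v_a| = 5.002 km/s.
Δv = Δv₁ + Δv₂ = 7.134 + 5.002 = 12.14 km/s.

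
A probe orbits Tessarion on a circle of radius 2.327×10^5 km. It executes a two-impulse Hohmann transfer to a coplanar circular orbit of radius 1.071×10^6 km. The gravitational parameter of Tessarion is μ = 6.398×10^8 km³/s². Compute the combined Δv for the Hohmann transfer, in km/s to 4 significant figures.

The Hohmann ellipse has a_t = (r₁ + r₂)/2 = 6.5185×10^5 km.
At r₁ the circular-orbit speed is v₁ = √(μ/r₁) = 52.4353 km/s.
Transfer-orbit speed at r₁ (vis-viva equation): v_p = √[μ(2/r₁ − 1/a_t)] = 67.2117 km/s.
First burn Δv₁ = |v_p − v₁| = 14.776 km/s.
At r₂, v₂ = √(μ/r₂) = 24.441473 km/s.
Transfer-orbit speed at r₂: v_a = √[μ(2/r₂ − 1/a_t)] = 14.603325 km/s.
Second burn Δv₂ = |v₂ − v_a| = 9.8381 km/s.
Total Δv = Δv₁ + Δv₂ = 24.61 km/s.

Δv = 24.61 km/s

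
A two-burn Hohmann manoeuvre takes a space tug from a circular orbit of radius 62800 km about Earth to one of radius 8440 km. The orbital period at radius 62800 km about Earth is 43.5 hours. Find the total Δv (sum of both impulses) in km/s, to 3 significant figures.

Δv = 3.55 km/s

From Kepler's third law T² = 4π²r³/μ at r = 62800 km, T = 43.5 hours = 43.5 × 3600 s = 1.566×10^5 s: μ = 4π²r³/T² = 3.98708×10^5 km³/s².
Semi-major axis of the transfer orbit: a_t = (62800 + 8440)/2 = 35620 km.
At r₁ the circular-orbit speed is v₁ = √(μ/r₁) = 2.520 km/s.
On the transfer ellipse at r₁, v² = μ(2/r − 1/a) gives v_a = √[μ(2/r₁ − 1/a_t)] = 1.227 km/s.
First burn Δv₁ = |v_a − v₁| = 1.293 km/s.
At r₂, v₂ = √(μ/r₂) = 6.873 km/s.
Transfer-orbit speed at r₂: v_p = √[μ(2/r₂ − 1/a_t)] = 9.126 km/s.
Second burn Δv₂ = |v₂ − v_p| = 2.253 km/s.
Δv = Δv₁ + Δv₂ = 1.293 + 2.253 = 3.546 km/s.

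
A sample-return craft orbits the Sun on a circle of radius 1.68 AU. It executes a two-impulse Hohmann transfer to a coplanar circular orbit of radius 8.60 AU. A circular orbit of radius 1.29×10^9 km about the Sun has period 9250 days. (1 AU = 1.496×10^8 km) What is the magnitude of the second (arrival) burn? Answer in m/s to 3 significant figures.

Δv₂ = 4350 m/s

From Kepler's third law T² = 4π²r³/μ at r = 1.29×10^9 km, T = 9250 days = 9250 × 86400 s = 7.992×10^8 s: μ = 4π²r³/T² = 1.32684×10^11 km³/s².
In km: r₁ = 1.68 × 1.496×10^8 = 2.51328×10^8 km; r₂ = 8.60 × 1.496×10^8 = 1.28656×10^9 km.
Transfer-ellipse semi-major axis a_t = (r₁ + r₂)/2 = (2.51328×10^8 + 1.28656×10^9)/2 = 7.68944×10^8 km.
Circular speed at r = 1.28656×10^9 km: v_c = √(μ/r) = 10.155 km/s.
Vis-viva on the transfer ellipse at r = 1.28656×10^9 km gives v_t = √[μ(2/r − 1/a_t)] = 5.8059 km/s.
Δv₂ = |v_t − v_c| = |5.8059 − 10.155| = 4.349 km/s.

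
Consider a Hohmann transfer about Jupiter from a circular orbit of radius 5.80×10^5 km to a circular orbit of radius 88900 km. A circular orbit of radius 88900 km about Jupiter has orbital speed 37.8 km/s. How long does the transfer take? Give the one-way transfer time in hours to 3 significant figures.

From the circular-orbit relation v² = μ/r at r = 88900 km: μ = v²r = (37.8)² × 88900 = 1.27024×10^8 km³/s².
Semi-major axis of the transfer orbit: a_t = (5.800×10^5 + 88900)/2 = 3.3445×10^5 km.
Transfer time t = π√(a_t³/μ) = π√((3.3445×10^5)³ / 1.27024×10^8) = 53910 s.
Converting: 53910 s ÷ 3600 s/hour = 15.0 hours.

t = 15.0 hours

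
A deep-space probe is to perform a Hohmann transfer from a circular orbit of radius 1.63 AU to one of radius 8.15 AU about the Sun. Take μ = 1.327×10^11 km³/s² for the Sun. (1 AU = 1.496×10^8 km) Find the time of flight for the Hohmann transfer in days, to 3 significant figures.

t = 1970 days

In km: r₁ = 1.63 × 1.496×10^8 = 2.43848×10^8 km; r₂ = 8.15 × 1.496×10^8 = 1.21924×10^9 km.
Transfer-ellipse semi-major axis a_t = (r₁ + r₂)/2 = (2.43848×10^8 + 1.21924×10^9)/2 = 7.31544×10^8 km.
Transfer time t = π√(a_t³/μ) = π√((7.31544×10^8)³ / 1.327×10^11) = 1.706×10^8 s.
Converting: 1.706×10^8 s ÷ 86400 s/day = 1970 days.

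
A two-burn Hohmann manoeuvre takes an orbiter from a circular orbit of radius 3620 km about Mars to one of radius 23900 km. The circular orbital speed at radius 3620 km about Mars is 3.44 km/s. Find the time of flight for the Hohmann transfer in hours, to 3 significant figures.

t = 6.81 hours

From the circular-orbit relation v² = μ/r at r = 3620 km: μ = v²r = (3.44)² × 3620 = 42837.6 km³/s².
Transfer-ellipse semi-major axis a_t = (r₁ + r₂)/2 = (3620 + 23900)/2 = 13760 km.
By Kepler's third law the transfer-orbit period is T = 2π√(a_t³/μ), so t = T/2 = 24500 s.
Converting: 24500 s ÷ 3600 s/hour = 6.81 hours.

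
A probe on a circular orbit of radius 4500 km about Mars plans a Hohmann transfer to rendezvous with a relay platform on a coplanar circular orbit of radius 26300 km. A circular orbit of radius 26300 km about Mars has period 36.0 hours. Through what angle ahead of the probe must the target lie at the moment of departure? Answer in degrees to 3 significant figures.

φ = 99.3°

From Kepler's third law T² = 4π²r³/μ at r = 26300 km, T = 36.0 hours = 36.0 × 3600 s = 1.296×10^5 s: μ = 4π²r³/T² = 42758.0 km³/s².
Transfer-ellipse semi-major axis a_t = (r₁ + r₂)/2 = (4500 + 26300)/2 = 15400 km.
The half-period of the transfer ellipse is t = π√(a_t³/μ) = 29035.0 s.
Target angular speed ω₂ = √(μ/r₂³) = 4.84814×10^-5 rad/s.
Angle swept by the target during transfer: ω₂·t = 1.40766 rad = 80.653°.
Arrival is 180° from departure on the ellipse, so φ = 180° − 80.653° = 99.3°.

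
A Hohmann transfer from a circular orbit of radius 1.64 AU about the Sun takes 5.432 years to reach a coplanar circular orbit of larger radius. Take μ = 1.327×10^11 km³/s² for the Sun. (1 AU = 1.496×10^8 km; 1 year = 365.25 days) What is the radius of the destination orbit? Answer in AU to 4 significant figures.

In km: r₁ = 1.64 × 1.496×10^8 = 2.45344×10^8 km.
Transfer time t = 5.432 years × 365.25 × 86400 s = 1.714208832×10^8 s, and t = π√(a_t³/μ).
So a_t = (μ t²/π²)^(1/3) = (1.327×10^11 × (1.714208832×10^8)² / π²)^(1/3) = 7.3378×10^8 km.
Since a_t = (r₁ + r₂)/2, r₂ = 2a_t − r₁ = 2×7.3378×10^8 − 2.45344×10^8 = 1.222216×10^9 km.
In AU: r₂ = 1.222216×10^9 / 1.496×10^8 = 8.170 AU.

r₂ = 8.170 AU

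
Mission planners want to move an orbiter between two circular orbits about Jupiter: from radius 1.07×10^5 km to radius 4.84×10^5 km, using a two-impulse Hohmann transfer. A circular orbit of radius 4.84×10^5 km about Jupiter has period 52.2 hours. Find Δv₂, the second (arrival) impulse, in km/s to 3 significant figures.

From Kepler's third law T² = 4π²r³/μ at r = 4.84×10^5 km, T = 52.2 hours = 52.2 × 3600 s = 1.8792×10^5 s: μ = 4π²r³/T² = 1.26751×10^8 km³/s².
Semi-major axis of the transfer orbit: a_t = (1.070×10^5 + 4.840×10^5)/2 = 2.955×10^5 km.
On the circular orbit at r = 4.840×10^5 km, v_c = √(μ/r) = 16.183 km/s.
Transfer-orbit speed at the same r (vis-viva, a = a_t): v_t = √[μ(2/r − 1/a_t)] = 9.7379 km/s.
Δv₂ = |v_t − v_c| = |9.7379 − 16.183| = 6.445 km/s.

Δv₂ = 6.44 km/s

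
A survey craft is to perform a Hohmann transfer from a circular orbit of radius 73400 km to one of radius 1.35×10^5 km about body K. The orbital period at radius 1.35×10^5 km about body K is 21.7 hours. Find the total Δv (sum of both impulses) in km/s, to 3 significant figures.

Δv = 3.78 km/s

From Kepler's third law T² = 4π²r³/μ at r = 1.35×10^5 km, T = 21.7 hours = 21.7 × 3600 s = 78120 s: μ = 4π²r³/T² = 1.59161×10^7 km³/s².
Semi-major axis of the transfer orbit: a_t = (73400 + 1.350×10^5)/2 = 1.042×10^5 km.
Circular speed at r₁: v₁ = √(μ/r₁) = √(1.59161×10^7/73400) = 14.7255 km/s.
Transfer-orbit speed at r₁ (v² = μ(2/r − 1/a)): v_p = √[μ(2/r₁ − 1/a_t)] = 16.7611 km/s.
First burn Δv₁ = |v_p − v₁| = 2.036 km/s.
At r₂, v₂ = √(μ/r₂) = 10.858 km/s.
Transfer-orbit speed at r₂: v_a = √[μ(2/r₂ − 1/a_t)] = 9.1131 km/s.
Second burn Δv₂ = |v₂ − v_a| = 1.745 km/s.
Δv = Δv₁ + Δv₂ = 2.036 + 1.745 = 3.781 km/s.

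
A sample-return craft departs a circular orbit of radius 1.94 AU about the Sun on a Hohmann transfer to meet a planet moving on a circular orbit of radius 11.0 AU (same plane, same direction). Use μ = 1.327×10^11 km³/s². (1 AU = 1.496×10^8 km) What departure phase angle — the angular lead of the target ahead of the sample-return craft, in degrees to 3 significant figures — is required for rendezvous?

In km: r₁ = 1.94 × 1.496×10^8 = 2.90224×10^8 km; r₂ = 11.0 × 1.496×10^8 = 1.6456×10^9 km.
The Hohmann ellipse has a_t = (r₁ + r₂)/2 = 9.67912×10^8 km.
Transfer time t = π√(a_t³/μ) = 2.597×10^8 s.
Target angular speed ω₂ = √(μ/r₂³) = 5.457×10^-9 rad/s.
Angle swept by the target during transfer: ω₂·t = 1.4172 rad = 81.20°.
The sample-return craft traverses 180° on the transfer ellipse, so the target must lead by 180° − 81.20° = 98.8°.

φ = 98.8°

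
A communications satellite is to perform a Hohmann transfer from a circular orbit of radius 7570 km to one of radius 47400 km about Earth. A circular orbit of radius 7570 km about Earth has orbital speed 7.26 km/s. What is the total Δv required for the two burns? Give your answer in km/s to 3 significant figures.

From the circular-orbit relation v² = μ/r at r = 7570 km: μ = v²r = (7.26)² × 7570 = 3.98997×10^5 km³/s².
Transfer-ellipse semi-major axis a_t = (r₁ + r₂)/2 = (7570 + 47400)/2 = 27485 km.
At r₁ the circular-orbit speed is v₁ = √(μ/r₁) = 7.260 km/s.
Transfer-orbit speed at r₁ (vis-viva): v_p = √[μ(2/r₁ − 1/a_t)] = 9.534 km/s.
First burn Δv₁ = |v_p − v₁| = 2.274 km/s.
At r₂, v₂ = √(μ/r₂) = 2.9013 km/s.
Transfer-orbit speed at r₂: v_a = √[μ(2/r₂ − 1/a_t)] = 1.5226 km/s.
Second burn Δv₂ = |v₂ − v_a| = 1.379 km/s.
Total Δv = Δv₁ + Δv₂ = 3.653 km/s.

Δv = 3.65 km/s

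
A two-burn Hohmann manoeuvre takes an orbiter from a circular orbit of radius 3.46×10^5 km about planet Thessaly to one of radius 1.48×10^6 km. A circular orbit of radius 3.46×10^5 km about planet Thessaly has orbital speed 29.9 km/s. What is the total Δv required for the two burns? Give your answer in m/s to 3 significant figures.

Δv = 13700 m/s

From the circular-orbit relation v² = μ/r at r = 3.46×10^5 km: μ = v²r = (29.9)² × 3.46×10^5 = 3.09327×10^8 km³/s².
Transfer-ellipse semi-major axis a_t = (r₁ + r₂)/2 = (3.460×10^5 + 1.480×10^6)/2 = 9.130×10^5 km.
At r₁ the circular-orbit speed is v₁ = √(μ/r₁) = 29.900 km/s.
On the transfer ellipse at r₁, v² = μ(2/r − 1/a) gives v_p = √[μ(2/r₁ − 1/a_t)] = 38.069 km/s.
First burn Δv₁ = |v_p − v₁| = 8.169 km/s.
Circular speed at r₂: v₂ = √(μ/r₂) = 14.457 km/s.
Transfer-orbit speed at r₂: v_a = √[μ(2/r₂ − 1/a_t)] = 8.8998 km/s.
Second burn Δv₂ = |v₂ − v_a| = 5.557 km/s.
Δv = Δv₁ + Δv₂ = 8.169 + 5.557 = 13.73 km/s.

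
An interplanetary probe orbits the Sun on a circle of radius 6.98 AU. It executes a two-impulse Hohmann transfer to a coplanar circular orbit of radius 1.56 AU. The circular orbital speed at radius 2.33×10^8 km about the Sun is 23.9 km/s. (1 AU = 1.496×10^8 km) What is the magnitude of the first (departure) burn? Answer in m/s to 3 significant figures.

From the circular-orbit relation v² = μ/r at r = 2.33×10^8 km: μ = v²r = (23.9)² × 2.33×10^8 = 1.33092×10^11 km³/s².
In km: r₁ = 6.98 × 1.496×10^8 = 1.044208×10^9 km; r₂ = 1.56 × 1.496×10^8 = 2.33376×10^8 km.
Semi-major axis of the transfer orbit: a_t = (1.044208×10^9 + 2.33376×10^8)/2 = 6.38792×10^8 km.
On the circular orbit at r = 1.044208×10^9 km, v_c = √(μ/r) = 11.29 km/s.
Vis-viva on the transfer ellipse at r = 1.044208×10^9 km gives v_t = √[μ(2/r − 1/a_t)] = 6.824 km/s.
Δv₁ = |v_t − v_c| = |6.824 − 11.29| = 4.466 km/s.

Δv₁ = 4470 m/s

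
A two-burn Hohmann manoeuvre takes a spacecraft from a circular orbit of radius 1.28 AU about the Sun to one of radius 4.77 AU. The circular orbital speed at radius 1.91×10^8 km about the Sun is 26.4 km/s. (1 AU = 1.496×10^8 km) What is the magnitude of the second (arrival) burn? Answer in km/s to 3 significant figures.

From the circular-orbit relation v² = μ/r at r = 1.91×10^8 km: μ = v²r = (26.4)² × 1.91×10^8 = 1.33119×10^11 km³/s².
In km: r₁ = 1.28 × 1.496×10^8 = 1.91488×10^8 km; r₂ = 4.77 × 1.496×10^8 = 7.13592×10^8 km.
Transfer-ellipse semi-major axis a_t = (r₁ + r₂)/2 = (1.91488×10^8 + 7.13592×10^8)/2 = 4.5254×10^8 km.
Circular speed at r = 7.13592×10^8 km: v_c = √(μ/r) = 13.6583 km/s.
Vis-viva on the transfer ellipse at r = 7.13592×10^8 km gives v_t = √[μ(2/r − 1/a_t)] = 8.88460 km/s.
Δv₂ = |v_t − v_c| = |8.88460 − 13.6583| = 4.774 km/s.

Δv₂ = 4.77 km/s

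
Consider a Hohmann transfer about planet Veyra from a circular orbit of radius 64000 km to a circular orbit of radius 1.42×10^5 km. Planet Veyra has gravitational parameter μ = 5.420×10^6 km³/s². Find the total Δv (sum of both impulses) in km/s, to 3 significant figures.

Semi-major axis of the transfer orbit: a_t = (64000 + 1.420×10^5)/2 = 1.030×10^5 km.
At r₁ the circular-orbit speed is v₁ = √(μ/r₁) = 9.20258 km/s.
Transfer-orbit speed at r₁ (v² = μ(2/r − 1/a)): v_p = √[μ(2/r₁ − 1/a_t)] = 10.8053 km/s.
First burn Δv₁ = |v_p − v₁| = 1.603 km/s.
Circular speed at r₂: v₂ = √(μ/r₂) = 6.178 km/s.
Transfer-orbit speed at r₂: v_a = √[μ(2/r₂ − 1/a_t)] = 4.870 km/s.
Second burn Δv₂ = |v₂ − v_a| = 1.308 km/s.
Total Δv = Δv₁ + Δv₂ = 2.911 km/s.

Δv = 2.91 km/s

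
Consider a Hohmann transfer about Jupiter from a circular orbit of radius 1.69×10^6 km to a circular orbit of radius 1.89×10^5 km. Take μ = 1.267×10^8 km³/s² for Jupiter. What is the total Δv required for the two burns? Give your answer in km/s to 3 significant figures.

Δv = 13.6 km/s

Semi-major axis of the transfer orbit: a_t = (1.690×10^6 + 1.890×10^5)/2 = 9.395×10^5 km.
Circular speed at r₁: v₁ = √(μ/r₁) = √(1.267×10^8/1.690×10^6) = 8.659 km/s.
Transfer-orbit speed at r₁ (vis-viva): v_a = √[μ(2/r₁ − 1/a_t)] = 3.884 km/s.
First burn Δv₁ = |v_a − v₁| = 4.775 km/s.
At r₂, v₂ = √(μ/r₂) = 25.892 km/s.
Transfer-orbit speed at r₂: v_p = √[μ(2/r₂ − 1/a_t)] = 34.726 km/s.
Second burn Δv₂ = |v₂ − v_p| = 8.834 km/s.
Δv = Δv₁ + Δv₂ = 4.775 + 8.834 = 13.61 km/s.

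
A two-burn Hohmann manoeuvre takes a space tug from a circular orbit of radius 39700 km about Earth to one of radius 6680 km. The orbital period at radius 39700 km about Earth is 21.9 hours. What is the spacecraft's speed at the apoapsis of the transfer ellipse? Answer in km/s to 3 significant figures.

v = 1.70 km/s

From Kepler's third law T² = 4π²r³/μ at r = 39700 km, T = 21.9 hours = 21.9 × 3600 s = 78840 s: μ = 4π²r³/T² = 3.97409×10^5 km³/s².
The Hohmann ellipse has a_t = (r₁ + r₂)/2 = 23190 km.
At apoapsis, r = 39700 km.
Vis-viva: v = √[μ(2/r − 1/a_t)] = √[3.97409×10^5 × (2/39700 − 1/23190)] = 1.698 km/s.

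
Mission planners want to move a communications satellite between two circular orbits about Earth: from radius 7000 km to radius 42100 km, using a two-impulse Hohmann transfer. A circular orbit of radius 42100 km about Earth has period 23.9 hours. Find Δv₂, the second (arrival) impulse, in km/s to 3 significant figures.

Δv₂ = 1.43 km/s

From Kepler's third law T² = 4π²r³/μ at r = 42100 km, T = 23.9 hours = 23.9 × 3600 s = 86040 s: μ = 4π²r³/T² = 3.97929×10^5 km³/s².
Semi-major axis of the transfer orbit: a_t = (7000 + 42100)/2 = 24550 km.
Circular speed at r = 42100 km: v_c = √(μ/r) = 3.0744 km/s.
Transfer-orbit speed at the same r (vis-viva, a = a_t): v_t = √[μ(2/r − 1/a_t)] = 1.6417 km/s.
Δv₂ = |v_t − v_c| = |1.6417 − 3.0744| = 1.433 km/s.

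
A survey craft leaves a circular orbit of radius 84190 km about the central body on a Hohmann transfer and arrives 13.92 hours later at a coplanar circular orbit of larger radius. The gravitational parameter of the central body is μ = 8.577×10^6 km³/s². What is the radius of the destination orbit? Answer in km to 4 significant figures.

Transfer time t = 13.92 hours = 50112 s, and t = π√(a_t³/μ).
So a_t = (μ t²/π²)^(1/3) = (8.577×10^6 × (50112)² / π²)^(1/3) = 1.2971×10^5 km.
Since a_t = (r₁ + r₂)/2, r₂ = 2a_t − r₁ = 2×1.2971×10^5 − 84190 = 1.7523×10^5 km.

r₂ = 1.752×10^5 km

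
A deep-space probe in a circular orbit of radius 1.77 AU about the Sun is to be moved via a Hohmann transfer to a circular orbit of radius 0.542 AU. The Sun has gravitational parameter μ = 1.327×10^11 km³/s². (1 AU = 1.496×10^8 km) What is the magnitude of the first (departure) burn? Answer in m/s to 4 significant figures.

In km: r₁ = 1.77 × 1.496×10^8 = 2.64792×10^8 km; r₂ = 0.542 × 1.496×10^8 = 8.10832×10^7 km.
Semi-major axis of the transfer orbit: a_t = (2.64792×10^8 + 8.10832×10^7)/2 = 1.729376×10^8 km.
Circular speed at r = 2.64792×10^8 km: v_c = √(μ/r) = 22.3863 km/s.
Transfer-orbit speed at the same r (vis-viva, a = a_t): v_t = √[μ(2/r − 1/a_t)] = 15.3286 km/s.
Δv₁ = |v_t − v_c| = |15.3286 − 22.3863| = 7.058 km/s.

Δv₁ = 7058 m/s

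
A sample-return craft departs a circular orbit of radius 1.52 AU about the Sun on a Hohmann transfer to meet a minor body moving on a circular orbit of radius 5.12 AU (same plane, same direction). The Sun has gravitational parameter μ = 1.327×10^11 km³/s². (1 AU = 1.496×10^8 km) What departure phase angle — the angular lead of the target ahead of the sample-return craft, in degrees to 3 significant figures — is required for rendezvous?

In km: r₁ = 1.52 × 1.496×10^8 = 2.27392×10^8 km; r₂ = 5.12 × 1.496×10^8 = 7.65952×10^8 km.
The Hohmann ellipse has a_t = (r₁ + r₂)/2 = 4.96672×10^8 km.
The half-period of the transfer ellipse is t = π√(a_t³/μ) = 9.5459×10^7 s.
The target's mean motion on its circular orbit is ω₂ = √(μ/r₂³) = 1.7184×10^-8 rad/s.
Angle swept by the target during transfer: ω₂·t = 1.6404 rad = 93.99°.
Arrival is 180° from departure on the ellipse, so φ = 180° − 93.99° = 86.0°.

φ = 86.0°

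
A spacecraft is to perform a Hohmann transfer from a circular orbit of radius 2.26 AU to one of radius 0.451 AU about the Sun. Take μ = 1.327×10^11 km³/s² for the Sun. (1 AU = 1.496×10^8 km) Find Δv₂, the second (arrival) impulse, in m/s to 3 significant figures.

Δv₂ = 12900 m/s

In km: r₁ = 2.26 × 1.496×10^8 = 3.38096×10^8 km; r₂ = 0.451 × 1.496×10^8 = 6.74696×10^7 km.
Transfer-ellipse semi-major axis a_t = (r₁ + r₂)/2 = (3.38096×10^8 + 6.74696×10^7)/2 = 2.027828×10^8 km.
Circular speed at r = 6.74696×10^7 km: v_c = √(μ/r) = 44.349 km/s.
Vis-viva on the transfer ellipse at r = 6.74696×10^7 km gives v_t = √[μ(2/r − 1/a_t)] = 57.265 km/s.
Δv₂ = |v_t − v_c| = |57.265 − 44.349| = 12.92 km/s.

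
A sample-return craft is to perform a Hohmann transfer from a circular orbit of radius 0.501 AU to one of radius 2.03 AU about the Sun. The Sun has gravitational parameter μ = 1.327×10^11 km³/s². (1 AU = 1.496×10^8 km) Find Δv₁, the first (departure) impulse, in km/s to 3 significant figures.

In km: r₁ = 0.501 × 1.496×10^8 = 7.49496×10^7 km; r₂ = 2.03 × 1.496×10^8 = 3.03688×10^8 km.
Transfer-ellipse semi-major axis a_t = (r₁ + r₂)/2 = (7.49496×10^7 + 3.03688×10^8)/2 = 1.893188×10^8 km.
On the circular orbit at r = 7.49496×10^7 km, v_c = √(μ/r) = 42.0776 km/s.
Transfer-orbit speed at the same r (vis-viva, a = a_t): v_t = √[μ(2/r − 1/a_t)] = 53.2927 km/s.
Δv₁ = |v_t − v_c| = |53.2927 − 42.0776| = 11.22 km/s.

Δv₁ = 11.2 km/s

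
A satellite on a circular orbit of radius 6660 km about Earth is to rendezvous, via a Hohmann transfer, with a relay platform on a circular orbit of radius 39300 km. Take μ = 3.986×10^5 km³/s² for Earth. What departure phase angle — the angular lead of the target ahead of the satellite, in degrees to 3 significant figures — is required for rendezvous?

The Hohmann ellipse has a_t = (r₁ + r₂)/2 = 22980 km.
Transfer time t = π√(a_t³/μ) = 17334 s.
The target's mean motion on its circular orbit is ω₂ = √(μ/r₂³) = 8.1036×10^-5 rad/s.
Angle swept by the target during transfer: ω₂·t = 1.4047 rad = 80.48°.
Arrival is 180° from departure on the ellipse, so φ = 180° − 80.48° = 99.5°.

φ = 99.5°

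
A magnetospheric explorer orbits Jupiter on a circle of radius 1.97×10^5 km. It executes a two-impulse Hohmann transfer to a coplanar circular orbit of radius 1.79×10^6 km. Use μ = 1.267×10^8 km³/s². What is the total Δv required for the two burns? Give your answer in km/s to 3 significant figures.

Δv = 13.3 km/s

Transfer-ellipse semi-major axis a_t = (r₁ + r₂)/2 = (1.970×10^5 + 1.790×10^6)/2 = 9.935×10^5 km.
Circular speed at r₁: v₁ = √(μ/r₁) = √(1.267×10^8/1.970×10^5) = 25.36 km/s.
Transfer-orbit speed at r₁ (vis-viva): v_p = √[μ(2/r₁ − 1/a_t)] = 34.04 km/s.
First burn Δv₁ = |v_p − v₁| = 8.680 km/s.
Circular speed at r₂: v₂ = √(μ/r₂) = 8.413 km/s.
Transfer-orbit speed at r₂: v_a = √[μ(2/r₂ − 1/a_t)] = 3.746 km/s.
Second burn Δv₂ = |v₂ − v_a| = 4.667 km/s.
Δv = Δv₁ + Δv₂ = 8.680 + 4.667 = 13.35 km/s.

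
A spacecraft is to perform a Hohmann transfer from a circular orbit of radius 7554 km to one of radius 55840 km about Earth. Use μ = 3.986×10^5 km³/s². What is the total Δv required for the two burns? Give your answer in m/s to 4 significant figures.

Δv = 3745 m/s

Semi-major axis of the transfer orbit: a_t = (7554 + 55840)/2 = 31697 km.
At r₁ the circular-orbit speed is v₁ = √(μ/r₁) = 7.2641 km/s.
On the transfer ellipse at r₁, v² = μ(2/r − 1/a) gives v_p = √[μ(2/r₁ − 1/a_t)] = 9.6415 km/s.
First burn Δv₁ = |v_p − v₁| = 2.3774 km/s.
At r₂, v₂ = √(μ/r₂) = 2.6718 km/s.
Transfer-orbit speed at r₂: v_a = √[μ(2/r₂ − 1/a_t)] = 1.3043 km/s.
Second burn Δv₂ = |v₂ − v_a| = 1.3675 km/s.
Total Δv = Δv₁ + Δv₂ = 3.745 km/s.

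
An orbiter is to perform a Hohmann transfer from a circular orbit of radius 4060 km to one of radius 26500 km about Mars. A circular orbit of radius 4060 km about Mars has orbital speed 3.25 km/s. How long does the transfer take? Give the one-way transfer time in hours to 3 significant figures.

From the circular-orbit relation v² = μ/r at r = 4060 km: μ = v²r = (3.25)² × 4060 = 42883.8 km³/s².
The Hohmann ellipse has a_t = (r₁ + r₂)/2 = 15280 km.
Transfer time t = π√(a_t³/μ) = π√((15280)³ / 42883.8) = 28650 s.
Converting: 28650 s ÷ 3600 s/hour = 7.96 hours.

t = 7.96 hours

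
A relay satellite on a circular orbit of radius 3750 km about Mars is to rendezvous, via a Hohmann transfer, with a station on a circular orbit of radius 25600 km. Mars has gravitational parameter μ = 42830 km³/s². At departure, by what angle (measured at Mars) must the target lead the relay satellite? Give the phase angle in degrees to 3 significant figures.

φ = 102°

Transfer-ellipse semi-major axis a_t = (r₁ + r₂)/2 = (3750 + 25600)/2 = 14675 km.
Transfer time t = π√(a_t³/μ) = 26986 s.
The target's mean motion on its circular orbit is ω₂ = √(μ/r₂³) = 5.0526×10^-5 rad/s.
Angle swept by the target during transfer: ω₂·t = 1.3635 rad = 78.12°.
The relay satellite traverses 180° on the transfer ellipse, so the target must lead by 180° − 78.12° = 102°.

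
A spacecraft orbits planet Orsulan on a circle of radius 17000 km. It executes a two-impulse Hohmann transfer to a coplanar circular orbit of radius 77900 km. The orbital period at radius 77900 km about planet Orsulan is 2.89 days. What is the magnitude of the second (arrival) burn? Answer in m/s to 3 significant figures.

From Kepler's third law T² = 4π²r³/μ at r = 77900 km, T = 2.89 days = 2.89 × 86400 s = 2.49696×10^5 s: μ = 4π²r³/T² = 2.99329×10^5 km³/s².
Transfer-ellipse semi-major axis a_t = (r₁ + r₂)/2 = (17000 + 77900)/2 = 47450 km.
On the circular orbit at r = 77900 km, v_c = √(μ/r) = 1.9602 km/s.
Vis-viva on the transfer ellipse at r = 77900 km gives v_t = √[μ(2/r − 1/a_t)] = 1.1733 km/s.
Δv₂ = |v_t − v_c| = |1.1733 − 1.9602| = 0.7869 km/s.

Δv₂ = 787 m/s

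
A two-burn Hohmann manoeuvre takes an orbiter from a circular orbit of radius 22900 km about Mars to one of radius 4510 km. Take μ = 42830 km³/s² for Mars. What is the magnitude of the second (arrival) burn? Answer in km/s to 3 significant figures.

Semi-major axis of the transfer orbit: a_t = (22900 + 4510)/2 = 13705 km.
On the circular orbit at r = 4510 km, v_c = √(μ/r) = 3.0817 km/s.
Vis-viva on the transfer ellipse at r = 4510 km gives v_t = √[μ(2/r − 1/a_t)] = 3.9835 km/s.
Δv₂ = |v_t − v_c| = |3.9835 − 3.0817| = 0.9018 km/s.

Δv₂ = 0.902 km/s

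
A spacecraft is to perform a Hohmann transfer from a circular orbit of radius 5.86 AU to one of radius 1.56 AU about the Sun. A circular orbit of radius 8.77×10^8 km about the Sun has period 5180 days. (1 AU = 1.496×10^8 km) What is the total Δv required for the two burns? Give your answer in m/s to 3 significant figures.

From Kepler's third law T² = 4π²r³/μ at r = 8.77×10^8 km, T = 5180 days = 5180 × 86400 s = 4.47552×10^8 s: μ = 4π²r³/T² = 1.32945×10^11 km³/s².
In km: r₁ = 5.86 × 1.496×10^8 = 8.76656×10^8 km; r₂ = 1.56 × 1.496×10^8 = 2.33376×10^8 km.
Semi-major axis of the transfer orbit: a_t = (8.76656×10^8 + 2.33376×10^8)/2 = 5.55016×10^8 km.
Circular speed at r₁: v₁ = √(μ/r₁) = √(1.32945×10^11/8.76656×10^8) = 12.3146 km/s.
Transfer-orbit speed at r₁ (vis-viva): v_a = √[μ(2/r₁ − 1/a_t)] = 7.98540 km/s.
First burn Δv₁ = |v_a − v₁| = 4.329 km/s.
At r₂, v₂ = √(μ/r₂) = 23.8675 km/s.
Transfer-orbit speed at r₂: v_p = √[μ(2/r₂ − 1/a_t)] = 29.9964 km/s.
Second burn Δv₂ = |v₂ − v_p| = 6.129 km/s.
Total Δv = Δv₁ + Δv₂ = 10.46 km/s.

Δv = 10500 m/s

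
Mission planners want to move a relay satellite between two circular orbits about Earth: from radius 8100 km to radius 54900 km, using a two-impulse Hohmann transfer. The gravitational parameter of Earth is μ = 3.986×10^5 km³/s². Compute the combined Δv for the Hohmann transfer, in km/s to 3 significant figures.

Δv = 3.57 km/s

The Hohmann ellipse has a_t = (r₁ + r₂)/2 = 31500 km.
Circular speed at r₁: v₁ = √(μ/r₁) = √(3.986×10^5/8100) = 7.015 km/s.
On the transfer ellipse at r₁, v² = μ(2/r − 1/a) gives v_p = √[μ(2/r₁ − 1/a_t)] = 9.261 km/s.
First burn Δv₁ = |v_p − v₁| = 2.246 km/s.
At r₂, v₂ = √(μ/r₂) = 2.6945 km/s.
Transfer-orbit speed at r₂: v_a = √[μ(2/r₂ − 1/a_t)] = 1.3664 km/s.
Second burn Δv₂ = |v₂ − v_a| = 1.328 km/s.
Δv = Δv₁ + Δv₂ = 2.246 + 1.328 = 3.574 km/s.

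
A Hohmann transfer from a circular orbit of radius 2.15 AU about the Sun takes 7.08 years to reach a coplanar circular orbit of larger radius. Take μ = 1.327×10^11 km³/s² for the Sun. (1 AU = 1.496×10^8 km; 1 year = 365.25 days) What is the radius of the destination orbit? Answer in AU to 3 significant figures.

In km: r₁ = 2.15 × 1.496×10^8 = 3.2164×10^8 km.
Transfer time t = 7.08 years × 365.25 × 86400 s = 2.23427808×10^8 s, and t = π√(a_t³/μ).
So a_t = (μ t²/π²)^(1/3) = (1.327×10^11 × (2.23427808×10^8)² / π²)^(1/3) = 8.7555×10^8 km.
Since a_t = (r₁ + r₂)/2, r₂ = 2a_t − r₁ = 2×8.7555×10^8 − 3.2164×10^8 = 1.42946×10^9 km.
In AU: r₂ = 1.42946×10^9 / 1.496×10^8 = 9.56 AU.

r₂ = 9.56 AU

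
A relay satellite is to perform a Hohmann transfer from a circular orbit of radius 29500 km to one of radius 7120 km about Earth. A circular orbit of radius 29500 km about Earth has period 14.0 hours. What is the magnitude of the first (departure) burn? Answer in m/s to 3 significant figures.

From Kepler's third law T² = 4π²r³/μ at r = 29500 km, T = 14.0 hours = 14.0 × 3600 s = 50400 s: μ = 4π²r³/T² = 3.98992×10^5 km³/s².
Semi-major axis of the transfer orbit: a_t = (29500 + 7120)/2 = 18310 km.
Circular speed at r = 29500 km: v_c = √(μ/r) = 3.6777 km/s.
Transfer-orbit speed at the same r (vis-viva, a = a_t): v_t = √[μ(2/r − 1/a_t)] = 2.2933 km/s.
Δv₁ = |v_t − v_c| = |2.2933 − 3.6777| = 1.384 km/s.

Δv₁ = 1380 m/s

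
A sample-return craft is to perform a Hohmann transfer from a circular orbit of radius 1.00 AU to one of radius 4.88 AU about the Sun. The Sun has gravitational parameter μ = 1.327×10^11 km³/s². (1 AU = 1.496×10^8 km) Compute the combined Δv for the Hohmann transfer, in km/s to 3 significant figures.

Δv = 14.2 km/s

In km: r₁ = 1.00 × 1.496×10^8 = 1.496×10^8 km; r₂ = 4.88 × 1.496×10^8 = 7.30048×10^8 km.
Semi-major axis of the transfer orbit: a_t = (1.496×10^8 + 7.30048×10^8)/2 = 4.39824×10^8 km.
At r₁ the circular-orbit speed is v₁ = √(μ/r₁) = 29.783 km/s.
On the transfer ellipse at r₁, v² = μ(2/r − 1/a) gives v_p = √[μ(2/r₁ − 1/a_t)] = 38.371 km/s.
First burn Δv₁ = |v_p − v₁| = 8.588 km/s.
Circular speed at r₂: v₂ = √(μ/r₂) = 13.482 km/s.
Transfer-orbit speed at r₂: v_a = √[μ(2/r₂ − 1/a_t)] = 7.8630 km/s.
Second burn Δv₂ = |v₂ − v_a| = 5.619 km/s.
Δv = Δv₁ + Δv₂ = 8.588 + 5.619 = 14.21 km/s.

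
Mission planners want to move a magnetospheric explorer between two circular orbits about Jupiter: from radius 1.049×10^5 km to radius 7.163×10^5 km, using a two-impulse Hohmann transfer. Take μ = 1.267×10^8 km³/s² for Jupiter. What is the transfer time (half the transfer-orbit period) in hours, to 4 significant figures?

The Hohmann ellipse has a_t = (r₁ + r₂)/2 = 4.106×10^5 km.
By Kepler's third law the transfer-orbit period is T = 2π√(a_t³/μ), so t = T/2 = 73430 s.
Converting: 73430 s ÷ 3600 s/hour = 20.40 hours.

t = 20.40 hours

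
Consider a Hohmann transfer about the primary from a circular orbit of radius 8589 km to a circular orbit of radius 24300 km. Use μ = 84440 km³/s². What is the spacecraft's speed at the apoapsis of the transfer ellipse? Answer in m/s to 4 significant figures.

The Hohmann ellipse has a_t = (r₁ + r₂)/2 = 16444.5 km.
The apoapsis of the transfer ellipse is at r = 24300 km.
Applying v² = μ(2/r − 1/a_t): v = 1.347 km/s.

v = 1347 m/s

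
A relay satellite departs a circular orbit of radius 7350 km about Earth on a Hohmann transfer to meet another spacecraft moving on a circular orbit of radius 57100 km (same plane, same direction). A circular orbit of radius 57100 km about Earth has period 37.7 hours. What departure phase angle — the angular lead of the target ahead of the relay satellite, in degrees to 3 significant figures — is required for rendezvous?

From Kepler's third law T² = 4π²r³/μ at r = 57100 km, T = 37.7 hours = 37.7 × 3600 s = 1.3572×10^5 s: μ = 4π²r³/T² = 3.99007×10^5 km³/s².
Transfer-ellipse semi-major axis a_t = (r₁ + r₂)/2 = (7350 + 57100)/2 = 32225 km.
The half-period of the transfer ellipse is t = π√(a_t³/μ) = 28770.6 s.
Target angular speed ω₂ = √(μ/r₂³) = 4.62952×10^-5 rad/s.
Angle swept by the target during transfer: ω₂·t = 1.3319 rad = 76.31°.
Arrival is 180° from departure on the ellipse, so φ = 180° − 76.31° = 104°.

φ = 104°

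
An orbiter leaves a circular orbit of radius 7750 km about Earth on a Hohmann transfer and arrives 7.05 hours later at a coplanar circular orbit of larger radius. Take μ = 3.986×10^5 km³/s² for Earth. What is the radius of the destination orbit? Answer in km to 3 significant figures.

r₂ = 51500 km

Transfer time t = 7.05 hours = 25380 s, and t = π√(a_t³/μ).
So a_t = (μ t²/π²)^(1/3) = (3.986×10^5 × (25380)² / π²)^(1/3) = 29631 km.
Since a_t = (r₁ + r₂)/2, r₂ = 2a_t − r₁ = 2×29631 − 7750 = 51512 km.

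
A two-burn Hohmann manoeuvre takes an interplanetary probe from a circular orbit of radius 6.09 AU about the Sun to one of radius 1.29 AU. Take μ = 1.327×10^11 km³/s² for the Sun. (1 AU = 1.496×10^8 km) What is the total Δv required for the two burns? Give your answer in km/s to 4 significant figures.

Δv = 12.40 km/s

In km: r₁ = 6.09 × 1.496×10^8 = 9.11064×10^8 km; r₂ = 1.29 × 1.496×10^8 = 1.92984×10^8 km.
The Hohmann ellipse has a_t = (r₁ + r₂)/2 = 5.52024×10^8 km.
Circular speed at r₁: v₁ = √(μ/r₁) = √(1.327×10^11/9.11064×10^8) = 12.069 km/s.
Transfer-orbit speed at r₁ (vis-viva equation): v_a = √[μ(2/r₁ − 1/a_t)] = 7.1358 km/s.
First burn Δv₁ = |v_a − v₁| = 4.933 km/s.
Circular speed at r₂: v₂ = √(μ/r₂) = 26.223 km/s.
Transfer-orbit speed at r₂: v_p = √[μ(2/r₂ − 1/a_t)] = 33.688 km/s.
Second burn Δv₂ = |v₂ − v_p| = 7.465 km/s.
Δv = Δv₁ + Δv₂ = 4.933 + 7.465 = 12.40 km/s.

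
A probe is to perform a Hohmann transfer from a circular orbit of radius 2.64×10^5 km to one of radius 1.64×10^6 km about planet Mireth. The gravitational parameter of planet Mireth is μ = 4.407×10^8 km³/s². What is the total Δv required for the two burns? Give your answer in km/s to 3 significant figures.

Transfer-ellipse semi-major axis a_t = (r₁ + r₂)/2 = (2.640×10^5 + 1.640×10^6)/2 = 9.520×10^5 km.
At r₁ the circular-orbit speed is v₁ = √(μ/r₁) = 40.86 km/s.
Transfer-orbit speed at r₁ (v² = μ(2/r − 1/a)): v_p = √[μ(2/r₁ − 1/a_t)] = 53.63 km/s.
First burn Δv₁ = |v_p − v₁| = 12.77 km/s.
At r₂, v₂ = √(μ/r₂) = 16.3927 km/s.
Transfer-orbit speed at r₂: v_a = √[μ(2/r₂ − 1/a_t)] = 8.63243 km/s.
Second burn Δv₂ = |v₂ − v_a| = 7.760 km/s.
Total Δv = Δv₁ + Δv₂ = 20.53 km/s.

Δv = 20.5 km/s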